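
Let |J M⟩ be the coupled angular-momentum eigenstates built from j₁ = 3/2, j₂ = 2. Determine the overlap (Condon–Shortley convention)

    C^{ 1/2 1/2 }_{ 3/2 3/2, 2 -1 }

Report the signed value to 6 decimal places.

+√(1/10) ≈ +0.316228

triangle: 3!*0!*1!/5! = 6/120
(j±m)!: 3!*0!*1!*3!*1!*0! = 36
prefactor² = (2J+1)*Δ*N² = 18/5
  k=0: +1/(0!*3!*0!*1!*0!*0!) = 1/6
Σ = 1/6  ⇒  CG² = 18/5*1/6² = 1/10
CG = +√(1/10) = +0.316228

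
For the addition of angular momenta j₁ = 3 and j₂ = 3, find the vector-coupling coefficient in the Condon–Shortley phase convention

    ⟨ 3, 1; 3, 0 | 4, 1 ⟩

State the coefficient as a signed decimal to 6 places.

√[9·2!4!4!/11! · 4!2!3!3!5!3!] = √(124416/385)
  +(−1)^0/∏(0,2,2,3,2,1)! = 1/48  (running 1/48)
  +(−1)^1/∏(1,1,1,2,3,2)! = -1/24  (running -1/48)
  +(−1)^2/∏(2,0,0,1,4,3)! = 1/288  (running -5/288)
⟨..|..⟩ = √(124416/385)·(-5/288) = -0.312094

-0.312094  (= −√(15/154))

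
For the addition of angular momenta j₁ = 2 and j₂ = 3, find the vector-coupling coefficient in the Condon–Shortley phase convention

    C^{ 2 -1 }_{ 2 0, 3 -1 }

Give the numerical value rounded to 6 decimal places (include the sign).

√[5·3!1!3!/8! · 2!2!2!4!1!3!] = √(36/7)
  +(−1)^1/∏(1,2,1,1,0,2)! = -1/4  (running -1/4)
  +(−1)^2/∏(2,1,0,0,1,3)! = 1/12  (running -1/6)
⟨..|..⟩ = √(36/7)·(-1/6) = -0.377964

−√(1/7) = -0.377964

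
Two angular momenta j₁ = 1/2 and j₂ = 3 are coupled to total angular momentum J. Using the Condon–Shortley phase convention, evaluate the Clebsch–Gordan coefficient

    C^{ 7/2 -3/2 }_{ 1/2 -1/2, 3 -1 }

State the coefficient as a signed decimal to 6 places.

√[8·0!1!6!/8! · 0!1!2!4!2!5!] = √(11520/7)
  +(−1)^0/∏(0,0,1,2,0,4)! = 1/48  (running 1/48)
⟨..|..⟩ = √(11520/7)·(1/48) = +0.845154

+0.845154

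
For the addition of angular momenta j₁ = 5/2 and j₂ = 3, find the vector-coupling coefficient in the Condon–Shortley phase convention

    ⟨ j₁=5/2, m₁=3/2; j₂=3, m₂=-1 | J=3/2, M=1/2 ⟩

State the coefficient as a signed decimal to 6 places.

j₁+j₂−J=4  J+j₁−j₂=1  J−j₁+j₂=2  j₁+j₂+J+1=8
(j₁±m₁, j₂±m₂, J±M) = (4,1,2,4,2,1)
P² = 384/35
sum k=0..1:
  [0] +1/48 = 1/48
  [1] −1/6 = -1/6
S = -7/48
C² = P²·S² = 7/30 ; C = -0.483046

-0.483046  (= −√(7/30))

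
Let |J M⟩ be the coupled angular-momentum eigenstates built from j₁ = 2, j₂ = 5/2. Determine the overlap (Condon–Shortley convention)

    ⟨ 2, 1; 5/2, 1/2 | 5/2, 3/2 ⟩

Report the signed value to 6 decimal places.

-0.414039

j₁+j₂−J=2  J+j₁−j₂=2  J−j₁+j₂=3  j₁+j₂+J+1=8
(j₁±m₁, j₂±m₂, J±M) = (3,1,3,2,4,1)
P² = 216/35
sum k=0..1:
  [0] +1/12 = 1/12
  [1] −1/4 = -1/4
S = -1/6
C² = P²·S² = 6/35 ; C = -0.414039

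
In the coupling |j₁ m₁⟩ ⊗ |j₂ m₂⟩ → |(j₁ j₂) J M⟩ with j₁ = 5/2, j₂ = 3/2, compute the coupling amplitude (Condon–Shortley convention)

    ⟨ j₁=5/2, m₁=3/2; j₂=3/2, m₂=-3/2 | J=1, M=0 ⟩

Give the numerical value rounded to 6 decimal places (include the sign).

+√(1/5) = +0.447214

√[3·3!2!0!/6! · 4!1!0!3!1!1!] = √(36/5)
  +(−1)^0/∏(0,3,1,0,1,0)! = 1/6  (running 1/6)
⟨..|..⟩ = √(36/5)·(1/6) = +0.447214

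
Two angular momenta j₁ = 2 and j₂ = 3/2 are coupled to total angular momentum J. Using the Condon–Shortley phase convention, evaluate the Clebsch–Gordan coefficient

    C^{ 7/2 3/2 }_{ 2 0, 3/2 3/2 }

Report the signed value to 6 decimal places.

+0.534522  (= +√(2/7))

√[8·0!4!3!/8! · 2!2!3!0!5!2!] = √(1152/7)
  +(−1)^0/∏(0,0,2,3,2,0)! = 1/24  (running 1/24)
⟨..|..⟩ = √(1152/7)·(1/24) = +0.534522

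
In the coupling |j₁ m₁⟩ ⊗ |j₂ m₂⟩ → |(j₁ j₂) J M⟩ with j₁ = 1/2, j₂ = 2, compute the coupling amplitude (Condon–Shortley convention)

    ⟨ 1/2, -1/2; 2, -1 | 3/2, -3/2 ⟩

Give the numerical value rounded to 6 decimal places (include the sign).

-0.447214

√[4·1!0!3!/5! · 0!1!1!3!0!3!] = √(36/5)
  +(−1)^1/∏(1,0,0,0,0,3)! = -1/6  (running -1/6)
⟨..|..⟩ = √(36/5)·(-1/6) = -0.447214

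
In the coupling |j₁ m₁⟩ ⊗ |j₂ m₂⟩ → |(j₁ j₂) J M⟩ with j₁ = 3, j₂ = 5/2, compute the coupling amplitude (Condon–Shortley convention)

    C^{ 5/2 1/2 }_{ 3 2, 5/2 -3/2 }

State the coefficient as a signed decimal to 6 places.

√[6·3!3!2!/9! · 5!1!1!4!3!2!] = √(288/7)
  +(−1)^0/∏(0,3,1,1,2,1)! = 1/12  (running 1/12)
  +(−1)^1/∏(1,2,0,0,3,2)! = -1/24  (running 1/24)
⟨..|..⟩ = √(288/7)·(1/24) = +0.267261

+0.267261  (= +√(1/14))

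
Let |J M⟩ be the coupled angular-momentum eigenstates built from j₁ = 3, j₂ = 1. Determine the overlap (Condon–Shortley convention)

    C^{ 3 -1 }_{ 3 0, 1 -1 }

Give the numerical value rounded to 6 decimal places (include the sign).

triangle: 1!*5!*1!/8! = 120/40320
(j±m)!: 3!*3!*0!*2!*2!*4! = 3456
prefactor² = (2J+1)*Δ*N² = 72
  k=0: +1/(0!*1!*3!*0!*2!*1!) = 1/12
Σ = 1/12  ⇒  CG² = 72*1/12² = 1/2
CG = +√(1/2) = +0.707107

+0.707107  (= +√(1/2))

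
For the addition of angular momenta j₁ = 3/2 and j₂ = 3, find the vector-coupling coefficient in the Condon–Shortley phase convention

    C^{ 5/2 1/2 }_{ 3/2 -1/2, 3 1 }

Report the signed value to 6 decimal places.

-0.119523  (= −√(1/70))

j₁+j₂−J=2  J+j₁−j₂=1  J−j₁+j₂=4  j₁+j₂+J+1=8
(j₁±m₁, j₂±m₂, J±M) = (1,2,4,2,3,2)
P² = 288/35
sum k=1..2:
  [1] −1/6 = -1/6
  [2] +1/8 = 1/8
S = -1/24
C² = P²·S² = 1/70 ; C = -0.119523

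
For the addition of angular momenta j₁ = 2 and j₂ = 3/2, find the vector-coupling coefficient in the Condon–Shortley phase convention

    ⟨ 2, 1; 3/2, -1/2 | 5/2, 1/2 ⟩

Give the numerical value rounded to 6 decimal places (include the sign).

triangle: 1!*3!*2!/7! = 12/5040
(j±m)!: 3!*1!*1!*2!*3!*2! = 144
prefactor² = (2J+1)*Δ*N² = 72/35
  k=0: +1/(0!*1!*1!*1!*2!*1!) = 1/2
  k=1: −1/(1!*0!*0!*0!*3!*2!) = -1/12
Σ = 5/12  ⇒  CG² = 72/35*5/12² = 5/14
CG = +√(5/14) = +0.597614

+√(5/14) = +0.597614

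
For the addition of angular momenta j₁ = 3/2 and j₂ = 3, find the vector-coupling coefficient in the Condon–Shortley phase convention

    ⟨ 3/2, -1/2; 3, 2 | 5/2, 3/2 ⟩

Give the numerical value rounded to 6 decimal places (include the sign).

√[6·2!1!4!/8! · 1!2!5!1!4!1!] = √(288/7)
  +(−1)^1/∏(1,1,1,4,0,0)! = -1/24  (running -1/24)
  +(−1)^2/∏(2,0,0,3,1,1)! = 1/12  (running 1/24)
⟨..|..⟩ = √(288/7)·(1/24) = +0.267261

+√(1/14) ≈ +0.267261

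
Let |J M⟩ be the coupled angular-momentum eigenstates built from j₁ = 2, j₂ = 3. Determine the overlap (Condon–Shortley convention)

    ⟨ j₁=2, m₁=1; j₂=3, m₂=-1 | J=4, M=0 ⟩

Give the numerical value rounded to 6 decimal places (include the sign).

triangle: 1!*3!*5!/10! = 720/3628800
(j±m)!: 3!*1!*2!*4!*4!*4! = 165888
prefactor² = (2J+1)*Δ*N² = 10368/35
  k=0: +1/(0!*1!*1!*2!*2!*3!) = 1/24
  k=1: −1/(1!*0!*0!*1!*3!*4!) = -1/144
Σ = 5/144  ⇒  CG² = 10368/35*5/144² = 5/14
CG = +√(5/14) = +0.597614

+0.597614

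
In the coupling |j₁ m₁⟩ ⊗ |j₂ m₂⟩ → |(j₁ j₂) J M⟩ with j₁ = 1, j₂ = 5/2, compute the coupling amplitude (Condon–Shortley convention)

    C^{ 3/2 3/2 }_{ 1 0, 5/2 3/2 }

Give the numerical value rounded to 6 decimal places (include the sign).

j₁+j₂−J=2  J+j₁−j₂=0  J−j₁+j₂=3  j₁+j₂+J+1=6
(j₁±m₁, j₂±m₂, J±M) = (1,1,4,1,3,0)
P² = 48/5
sum k=1..1:
  [1] −1/6 = -1/6
S = -1/6
C² = P²·S² = 4/15 ; C = -0.516398

−√(4/15) = -0.516398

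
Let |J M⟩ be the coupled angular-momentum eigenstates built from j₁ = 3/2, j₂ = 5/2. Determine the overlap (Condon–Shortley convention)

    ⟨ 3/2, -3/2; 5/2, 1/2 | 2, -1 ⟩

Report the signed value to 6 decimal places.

+0.566947  (= +√(9/28))

j₁+j₂−J=2  J+j₁−j₂=1  J−j₁+j₂=3  j₁+j₂+J+1=7
(j₁±m₁, j₂±m₂, J±M) = (0,3,3,2,1,3)
P² = 36/7
sum k=2..2:
  [2] +1/4 = 1/4
S = 1/4
C² = P²·S² = 9/28 ; C = +0.566947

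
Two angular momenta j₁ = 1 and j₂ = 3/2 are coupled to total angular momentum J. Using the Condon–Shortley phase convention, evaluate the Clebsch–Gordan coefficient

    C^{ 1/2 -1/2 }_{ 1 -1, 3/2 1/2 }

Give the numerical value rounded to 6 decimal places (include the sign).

+√(1/6) ≈ +0.408248

triangle: 2!·0!·1!/4! = 2/24
(j±m)!: 0!·2!·2!·1!·0!·1! = 4
prefactor² = (2J+1)·Δ·N² = 2/3
  k=2: +1/(2!·0!·0!·0!·0!·1!) = 1/2
Σ = 1/2  ⇒  CG² = 2/3·1/2² = 1/6
CG = +√(1/6) = +0.408248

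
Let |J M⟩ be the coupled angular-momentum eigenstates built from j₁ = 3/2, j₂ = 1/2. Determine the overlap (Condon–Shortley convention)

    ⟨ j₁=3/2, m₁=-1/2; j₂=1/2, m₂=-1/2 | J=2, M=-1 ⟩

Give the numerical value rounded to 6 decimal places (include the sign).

+√(3/4) ≈ +0.866025

√[5·0!3!1!/5! · 1!2!0!1!1!3!] = √(3)
  +(−1)^0/∏(0,0,2,0,1,1)! = 1/2  (running 1/2)
⟨..|..⟩ = √(3)·(1/2) = +0.866025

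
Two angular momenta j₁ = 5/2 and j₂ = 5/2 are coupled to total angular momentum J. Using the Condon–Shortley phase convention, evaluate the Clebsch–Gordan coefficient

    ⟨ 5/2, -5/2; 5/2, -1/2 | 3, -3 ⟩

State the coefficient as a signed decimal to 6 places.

+0.527046  (= +√(5/18))

triangle: 2!×3!×3!/9! = 72/362880
(j±m)!: 0!×5!×2!×3!×0!×6! = 1036800
prefactor² = (2J+1)×Δ×N² = 1440
  k=2: +1/(2!×0!×3!×0!×0!×3!) = 1/72
Σ = 1/72  ⇒  CG² = 1440×1/72² = 5/18
CG = +√(5/18) = +0.527046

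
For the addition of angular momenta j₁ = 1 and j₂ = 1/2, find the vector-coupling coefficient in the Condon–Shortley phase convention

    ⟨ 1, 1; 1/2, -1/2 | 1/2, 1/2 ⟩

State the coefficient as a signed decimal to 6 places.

+√(2/3) ≈ +0.816497

√[2·1!1!0!/3! · 2!0!0!1!1!0!] = √(2/3)
  +(−1)^0/∏(0,1,0,0,1,0)! = 1  (running 1)
⟨..|..⟩ = √(2/3)·(1) = +0.816497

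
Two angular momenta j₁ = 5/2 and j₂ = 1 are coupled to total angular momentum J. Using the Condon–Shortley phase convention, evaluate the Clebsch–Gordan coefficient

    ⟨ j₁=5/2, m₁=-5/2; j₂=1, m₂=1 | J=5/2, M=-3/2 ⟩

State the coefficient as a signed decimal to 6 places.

j₁+j₂−J=1  J+j₁−j₂=4  J−j₁+j₂=1  j₁+j₂+J+1=7
(j₁±m₁, j₂±m₂, J±M) = (0,5,2,0,1,4)
P² = 1152/7
sum k=1..1:
  [1] −1/24 = -1/24
S = -1/24
C² = P²·S² = 2/7 ; C = -0.534522

−√(2/7) = -0.534522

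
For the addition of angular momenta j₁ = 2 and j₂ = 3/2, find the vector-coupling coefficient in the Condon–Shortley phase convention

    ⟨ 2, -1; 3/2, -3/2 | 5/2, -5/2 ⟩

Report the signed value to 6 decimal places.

+√(3/7) = +0.654654

√[6·1!3!2!/7! · 1!3!0!3!0!5!] = √(432/7)
  +(−1)^0/∏(0,1,3,0,0,2)! = 1/12  (running 1/12)
⟨..|..⟩ = √(432/7)·(1/12) = +0.654654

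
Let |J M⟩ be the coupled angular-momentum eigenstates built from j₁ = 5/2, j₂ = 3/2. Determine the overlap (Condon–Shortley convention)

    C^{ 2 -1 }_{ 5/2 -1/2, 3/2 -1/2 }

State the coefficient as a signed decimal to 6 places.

triangle: 2!·3!·1!/7! = 12/5040
(j±m)!: 2!·3!·1!·2!·1!·3! = 144
prefactor² = (2J+1)·Δ·N² = 12/7
  k=0: +1/(0!·2!·3!·1!·0!·0!) = 1/12
  k=1: −1/(1!·1!·2!·0!·1!·1!) = -1/2
Σ = -5/12  ⇒  CG² = 12/7·(-5/12)² = 25/84
CG = −√(25/84) = -0.545545

-0.545545  (= −√(25/84))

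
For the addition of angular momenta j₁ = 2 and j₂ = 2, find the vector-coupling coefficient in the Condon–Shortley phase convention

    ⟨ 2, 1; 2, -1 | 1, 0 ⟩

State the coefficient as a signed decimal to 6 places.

−√(1/10) ≈ -0.316228

triangle: 3!·1!·1!/6! = 6/720
(j±m)!: 3!·1!·1!·3!·1!·1! = 36
prefactor² = (2J+1)·Δ·N² = 9/10
  k=0: +1/(0!·3!·1!·1!·0!·0!) = 1/6
  k=1: −1/(1!·2!·0!·0!·1!·1!) = -1/2
Σ = -1/3  ⇒  CG² = 9/10·(-1/3)² = 1/10
CG = −√(1/10) = -0.316228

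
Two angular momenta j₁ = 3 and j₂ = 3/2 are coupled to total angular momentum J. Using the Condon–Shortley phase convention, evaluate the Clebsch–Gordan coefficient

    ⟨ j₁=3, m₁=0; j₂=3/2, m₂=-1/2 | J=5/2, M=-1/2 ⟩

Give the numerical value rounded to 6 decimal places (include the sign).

triangle: 2!×4!×1!/8! = 48/40320
(j±m)!: 3!×3!×1!×2!×2!×3! = 864
prefactor² = (2J+1)×Δ×N² = 216/35
  k=0: +1/(0!×2!×3!×1!×1!×0!) = 1/12
  k=1: −1/(1!×1!×2!×0!×2!×1!) = -1/4
Σ = -1/6  ⇒  CG² = 216/35×(-1/6)² = 6/35
CG = −√(6/35) = -0.414039

-0.414039  (= −√(6/35))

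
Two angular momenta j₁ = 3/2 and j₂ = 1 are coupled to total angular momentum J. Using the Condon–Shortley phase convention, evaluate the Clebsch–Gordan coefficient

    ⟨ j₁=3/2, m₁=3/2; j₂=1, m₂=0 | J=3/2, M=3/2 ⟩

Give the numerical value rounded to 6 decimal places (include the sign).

j₁+j₂−J=1  J+j₁−j₂=2  J−j₁+j₂=1  j₁+j₂+J+1=5
(j₁±m₁, j₂±m₂, J±M) = (3,0,1,1,3,0)
P² = 12/5
sum k=0..0:
  [0] +1/2 = 1/2
S = 1/2
C² = P²·S² = 3/5 ; C = +0.774597

+0.774597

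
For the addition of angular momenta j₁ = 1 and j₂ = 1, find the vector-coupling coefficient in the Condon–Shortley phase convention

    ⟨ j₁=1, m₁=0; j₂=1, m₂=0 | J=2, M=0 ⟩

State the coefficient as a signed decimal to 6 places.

+√(2/3) = +0.816497

triangle: 0!×2!×2!/5! = 4/120
(j±m)!: 1!×1!×1!×1!×2!×2! = 4
prefactor² = (2J+1)×Δ×N² = 2/3
  k=0: +1/(0!×0!×1!×1!×1!×1!) = 1
Σ = 1  ⇒  CG² = 2/3×1² = 2/3
CG = +√(2/3) = +0.816497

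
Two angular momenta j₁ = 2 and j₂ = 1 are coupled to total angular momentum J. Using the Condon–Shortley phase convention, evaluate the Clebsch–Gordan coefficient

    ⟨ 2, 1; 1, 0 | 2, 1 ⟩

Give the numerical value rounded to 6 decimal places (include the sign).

+√(1/6) = +0.408248

triangle: 1!·3!·1!/6! = 6/720
(j±m)!: 3!·1!·1!·1!·3!·1! = 36
prefactor² = (2J+1)·Δ·N² = 3/2
  k=0: +1/(0!·1!·1!·1!·2!·0!) = 1/2
  k=1: −1/(1!·0!·0!·0!·3!·1!) = -1/6
Σ = 1/3  ⇒  CG² = 3/2·1/3² = 1/6
CG = +√(1/6) = +0.408248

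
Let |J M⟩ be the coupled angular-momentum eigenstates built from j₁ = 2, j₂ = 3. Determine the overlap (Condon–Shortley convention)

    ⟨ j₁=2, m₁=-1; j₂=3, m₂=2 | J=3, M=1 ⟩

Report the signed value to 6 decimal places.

j₁+j₂−J=2  J+j₁−j₂=2  J−j₁+j₂=4  j₁+j₂+J+1=9
(j₁±m₁, j₂±m₂, J±M) = (1,3,5,1,4,2)
P² = 64
sum k=1..2:
  [1] −1/48 = -1/48
  [2] +1/12 = 1/12
S = 1/16
C² = P²·S² = 1/4 ; C = +0.500000

+0.500000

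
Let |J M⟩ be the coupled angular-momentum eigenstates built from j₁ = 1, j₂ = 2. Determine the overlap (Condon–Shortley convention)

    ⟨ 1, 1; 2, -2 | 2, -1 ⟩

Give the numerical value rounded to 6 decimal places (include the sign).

triangle: 1!·1!·3!/6! = 6/720
(j±m)!: 2!·0!·0!·4!·1!·3! = 288
prefactor² = (2J+1)·Δ·N² = 12
  k=0: +1/(0!·1!·0!·0!·1!·3!) = 1/6
Σ = 1/6  ⇒  CG² = 12·1/6² = 1/3
CG = +√(1/3) = +0.577350

+0.577350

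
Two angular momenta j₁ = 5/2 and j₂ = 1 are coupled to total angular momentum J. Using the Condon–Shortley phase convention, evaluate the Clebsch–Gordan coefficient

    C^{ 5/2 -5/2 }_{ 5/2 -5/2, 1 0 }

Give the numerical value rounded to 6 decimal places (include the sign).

-0.845154  (= −√(5/7))

√[6·1!4!1!/7! · 0!5!1!1!0!5!] = √(2880/7)
  +(−1)^1/∏(1,0,4,0,0,1)! = -1/24  (running -1/24)
⟨..|..⟩ = √(2880/7)·(-1/24) = -0.845154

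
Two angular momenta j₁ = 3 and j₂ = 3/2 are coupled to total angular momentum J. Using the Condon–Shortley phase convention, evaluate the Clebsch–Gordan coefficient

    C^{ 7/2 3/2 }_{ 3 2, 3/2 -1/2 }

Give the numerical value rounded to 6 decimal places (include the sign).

+0.654654  (= +√(3/7))

j₁+j₂−J=1  J+j₁−j₂=5  J−j₁+j₂=2  j₁+j₂+J+1=9
(j₁±m₁, j₂±m₂, J±M) = (5,1,1,2,5,2)
P² = 6400/21
sum k=0..1:
  [0] +1/24 = 1/24
  [1] −1/240 = -1/240
S = 3/80
C² = P²·S² = 3/7 ; C = +0.654654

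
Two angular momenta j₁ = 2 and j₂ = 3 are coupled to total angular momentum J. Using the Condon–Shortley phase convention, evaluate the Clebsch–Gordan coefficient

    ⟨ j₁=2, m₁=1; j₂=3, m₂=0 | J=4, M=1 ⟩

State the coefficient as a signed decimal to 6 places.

j₁+j₂−J=1  J+j₁−j₂=3  J−j₁+j₂=5  j₁+j₂+J+1=10
(j₁±m₁, j₂±m₂, J±M) = (3,1,3,3,5,3)
P² = 1944/7
sum k=0..1:
  [0] +1/24 = 1/24
  [1] −1/72 = -1/72
S = 1/36
C² = P²·S² = 3/14 ; C = +0.462910

+0.462910  (= +√(3/14))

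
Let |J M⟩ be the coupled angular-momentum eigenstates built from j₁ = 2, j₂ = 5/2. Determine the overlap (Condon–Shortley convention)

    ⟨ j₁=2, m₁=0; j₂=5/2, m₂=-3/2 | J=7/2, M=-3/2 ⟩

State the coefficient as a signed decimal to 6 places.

+√(2/7) ≈ +0.534522

triangle: 1!·3!·4!/9! = 144/362880
(j±m)!: 2!·2!·1!·4!·2!·5! = 23040
prefactor² = (2J+1)·Δ·N² = 512/7
  k=0: +1/(0!·1!·2!·1!·1!·3!) = 1/12
  k=1: −1/(1!·0!·1!·0!·2!·4!) = -1/48
Σ = 1/16  ⇒  CG² = 512/7·1/16² = 2/7
CG = +√(2/7) = +0.534522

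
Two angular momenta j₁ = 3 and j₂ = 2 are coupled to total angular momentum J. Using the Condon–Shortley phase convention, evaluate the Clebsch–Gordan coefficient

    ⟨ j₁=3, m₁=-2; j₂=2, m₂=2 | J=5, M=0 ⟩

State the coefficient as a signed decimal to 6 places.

√[11·0!6!4!/11! · 1!5!4!0!5!5!] = √(1382400/7)
  +(−1)^0/∏(0,0,5,4,1,0)! = 1/2880  (running 1/2880)
⟨..|..⟩ = √(1382400/7)·(1/2880) = +0.154303

+√(1/42) ≈ +0.154303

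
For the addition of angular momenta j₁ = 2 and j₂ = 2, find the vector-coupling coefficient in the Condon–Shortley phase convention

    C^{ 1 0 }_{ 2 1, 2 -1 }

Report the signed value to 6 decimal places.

triangle: 3!·1!·1!/6! = 6/720
(j±m)!: 3!·1!·1!·3!·1!·1! = 36
prefactor² = (2J+1)·Δ·N² = 9/10
  k=0: +1/(0!·3!·1!·1!·0!·0!) = 1/6
  k=1: −1/(1!·2!·0!·0!·1!·1!) = -1/2
Σ = -1/3  ⇒  CG² = 9/10·(-1/3)² = 1/10
CG = −√(1/10) = -0.316228

-0.316228  (= −√(1/10))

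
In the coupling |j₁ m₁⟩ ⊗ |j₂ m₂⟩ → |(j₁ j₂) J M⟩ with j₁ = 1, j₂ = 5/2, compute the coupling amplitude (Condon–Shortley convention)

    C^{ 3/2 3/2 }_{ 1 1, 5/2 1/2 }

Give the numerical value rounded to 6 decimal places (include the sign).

+√(1/15) ≈ +0.258199

j₁+j₂−J=2  J+j₁−j₂=0  J−j₁+j₂=3  j₁+j₂+J+1=6
(j₁±m₁, j₂±m₂, J±M) = (2,0,3,2,3,0)
P² = 48/5
sum k=0..0:
  [0] +1/12 = 1/12
S = 1/12
C² = P²·S² = 1/15 ; C = +0.258199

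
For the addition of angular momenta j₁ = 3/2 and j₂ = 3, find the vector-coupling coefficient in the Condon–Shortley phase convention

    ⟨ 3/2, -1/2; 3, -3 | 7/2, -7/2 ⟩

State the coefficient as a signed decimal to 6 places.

+0.816497

triangle: 1!·2!·5!/9! = 240/362880
(j±m)!: 1!·2!·0!·6!·0!·7! = 7257600
prefactor² = (2J+1)·Δ·N² = 38400
  k=0: +1/(0!·1!·2!·0!·0!·5!) = 1/240
Σ = 1/240  ⇒  CG² = 38400·1/240² = 2/3
CG = +√(2/3) = +0.816497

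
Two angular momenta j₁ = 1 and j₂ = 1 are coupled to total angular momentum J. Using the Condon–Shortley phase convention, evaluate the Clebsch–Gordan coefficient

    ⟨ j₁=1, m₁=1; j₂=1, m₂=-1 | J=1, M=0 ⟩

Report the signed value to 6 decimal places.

+√(1/2) = +0.707107

√[3·1!1!1!/4! · 2!0!0!2!1!1!] = √(1/2)
  +(−1)^0/∏(0,1,0,0,1,1)! = 1  (running 1)
⟨..|..⟩ = √(1/2)·(1) = +0.707107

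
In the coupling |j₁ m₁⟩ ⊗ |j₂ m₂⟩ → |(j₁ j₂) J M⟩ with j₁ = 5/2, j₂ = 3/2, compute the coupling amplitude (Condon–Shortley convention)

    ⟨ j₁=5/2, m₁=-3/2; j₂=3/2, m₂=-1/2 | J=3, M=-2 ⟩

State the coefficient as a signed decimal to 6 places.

√[7·1!4!2!/8! · 1!4!1!2!1!5!] = √(48)
  +(−1)^0/∏(0,1,4,1,0,1)! = 1/24  (running 1/24)
  +(−1)^1/∏(1,0,3,0,1,2)! = -1/12  (running -1/24)
⟨..|..⟩ = √(48)·(-1/24) = -0.288675

−√(1/12) = -0.288675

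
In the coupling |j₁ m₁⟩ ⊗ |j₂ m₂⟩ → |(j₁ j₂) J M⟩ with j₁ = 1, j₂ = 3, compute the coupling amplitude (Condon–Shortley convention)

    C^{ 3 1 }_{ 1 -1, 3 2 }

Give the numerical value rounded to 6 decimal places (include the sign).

√[7·1!1!5!/8! · 0!2!5!1!4!2!] = √(240)
  +(−1)^1/∏(1,0,1,4,0,1)! = -1/24  (running -1/24)
⟨..|..⟩ = √(240)·(-1/24) = -0.645497

−√(5/12) = -0.645497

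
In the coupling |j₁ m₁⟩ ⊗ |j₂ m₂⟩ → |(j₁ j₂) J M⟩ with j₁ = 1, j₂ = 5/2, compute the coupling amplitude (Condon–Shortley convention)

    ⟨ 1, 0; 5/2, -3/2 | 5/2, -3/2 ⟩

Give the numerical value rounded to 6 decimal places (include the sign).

+0.507093  (= +√(9/35))

√[6·1!1!4!/7! · 1!1!1!4!1!4!] = √(576/35)
  +(−1)^0/∏(0,1,1,1,0,3)! = 1/6  (running 1/6)
  +(−1)^1/∏(1,0,0,0,1,4)! = -1/24  (running 1/8)
⟨..|..⟩ = √(576/35)·(1/8) = +0.507093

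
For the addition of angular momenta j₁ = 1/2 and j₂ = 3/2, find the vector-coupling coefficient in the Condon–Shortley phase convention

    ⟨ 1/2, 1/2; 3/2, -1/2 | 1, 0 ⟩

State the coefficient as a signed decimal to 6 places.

+√(1/2) = +0.707107

√[3·1!0!2!/4! · 1!0!1!2!1!1!] = √(1/2)
  +(−1)^0/∏(0,1,0,1,0,1)! = 1  (running 1)
⟨..|..⟩ = √(1/2)·(1) = +0.707107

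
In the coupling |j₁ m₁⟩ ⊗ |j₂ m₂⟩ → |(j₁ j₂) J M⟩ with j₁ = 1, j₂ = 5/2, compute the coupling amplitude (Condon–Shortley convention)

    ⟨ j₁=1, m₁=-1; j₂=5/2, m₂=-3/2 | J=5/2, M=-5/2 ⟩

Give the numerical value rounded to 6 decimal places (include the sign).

-0.534522  (= −√(2/7))

j₁+j₂−J=1  J+j₁−j₂=1  J−j₁+j₂=4  j₁+j₂+J+1=7
(j₁±m₁, j₂±m₂, J±M) = (0,2,1,4,0,5)
P² = 1152/7
sum k=1..1:
  [1] −1/24 = -1/24
S = -1/24
C² = P²·S² = 2/7 ; C = -0.534522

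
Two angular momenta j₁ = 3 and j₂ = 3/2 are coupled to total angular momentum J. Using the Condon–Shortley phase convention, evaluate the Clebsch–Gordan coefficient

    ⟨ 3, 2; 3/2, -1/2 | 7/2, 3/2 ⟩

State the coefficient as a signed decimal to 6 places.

triangle: 1!·5!·2!/9! = 240/362880
(j±m)!: 5!·1!·1!·2!·5!·2! = 57600
prefactor² = (2J+1)·Δ·N² = 6400/21
  k=0: +1/(0!·1!·1!·1!·4!·1!) = 1/24
  k=1: −1/(1!·0!·0!·0!·5!·2!) = -1/240
Σ = 3/80  ⇒  CG² = 6400/21·3/80² = 3/7
CG = +√(3/7) = +0.654654

+√(3/7) = +0.654654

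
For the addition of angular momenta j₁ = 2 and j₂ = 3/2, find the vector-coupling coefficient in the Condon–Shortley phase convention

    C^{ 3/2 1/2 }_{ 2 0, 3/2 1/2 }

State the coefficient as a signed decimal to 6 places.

−√(1/5) = -0.447214

√[4·2!2!1!/6! · 2!2!2!1!2!1!] = √(16/45)
  +(−1)^1/∏(1,1,1,1,1,0)! = -1  (running -1)
  +(−1)^2/∏(2,0,0,0,2,1)! = 1/4  (running -3/4)
⟨..|..⟩ = √(16/45)·(-3/4) = -0.447214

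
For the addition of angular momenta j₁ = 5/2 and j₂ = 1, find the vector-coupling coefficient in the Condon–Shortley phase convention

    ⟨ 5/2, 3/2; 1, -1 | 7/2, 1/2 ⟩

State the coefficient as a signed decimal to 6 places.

j₁+j₂−J=0  J+j₁−j₂=5  J−j₁+j₂=2  j₁+j₂+J+1=8
(j₁±m₁, j₂±m₂, J±M) = (4,1,0,2,4,3)
P² = 2304/7
sum k=0..0:
  [0] +1/48 = 1/48
S = 1/48
C² = P²·S² = 1/7 ; C = +0.377964

+0.377964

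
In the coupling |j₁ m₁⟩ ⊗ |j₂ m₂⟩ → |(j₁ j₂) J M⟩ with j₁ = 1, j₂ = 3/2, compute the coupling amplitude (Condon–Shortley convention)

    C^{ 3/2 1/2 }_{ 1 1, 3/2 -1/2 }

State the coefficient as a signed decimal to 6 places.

+0.730297  (= +√(8/15))

√[4·1!1!2!/5! · 2!0!1!2!2!1!] = √(8/15)
  +(−1)^0/∏(0,1,0,1,1,1)! = 1  (running 1)
⟨..|..⟩ = √(8/15)·(1) = +0.730297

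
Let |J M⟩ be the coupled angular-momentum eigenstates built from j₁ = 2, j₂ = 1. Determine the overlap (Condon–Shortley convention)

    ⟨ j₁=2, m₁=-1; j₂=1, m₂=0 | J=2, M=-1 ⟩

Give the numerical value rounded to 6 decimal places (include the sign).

√[5·1!3!1!/6! · 1!3!1!1!1!3!] = √(3/2)
  +(−1)^0/∏(0,1,3,1,0,0)! = 1/6  (running 1/6)
  +(−1)^1/∏(1,0,2,0,1,1)! = -1/2  (running -1/3)
⟨..|..⟩ = √(3/2)·(-1/3) = -0.408248

-0.408248  (= −√(1/6))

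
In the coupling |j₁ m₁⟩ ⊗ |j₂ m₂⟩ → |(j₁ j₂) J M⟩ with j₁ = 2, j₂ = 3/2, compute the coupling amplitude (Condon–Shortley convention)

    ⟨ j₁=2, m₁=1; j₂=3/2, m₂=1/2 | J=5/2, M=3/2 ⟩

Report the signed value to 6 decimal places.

√[6·1!3!2!/7! · 3!1!2!1!4!1!] = √(144/35)
  +(−1)^0/∏(0,1,1,2,2,0)! = 1/4  (running 1/4)
  +(−1)^1/∏(1,0,0,1,3,1)! = -1/6  (running 1/12)
⟨..|..⟩ = √(144/35)·(1/12) = +0.169031

+√(1/35) = +0.169031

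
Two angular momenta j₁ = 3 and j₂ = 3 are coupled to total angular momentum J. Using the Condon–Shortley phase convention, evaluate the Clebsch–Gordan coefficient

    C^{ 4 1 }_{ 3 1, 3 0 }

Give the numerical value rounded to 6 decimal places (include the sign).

√[9·2!4!4!/11! · 4!2!3!3!5!3!] = √(124416/385)
  +(−1)^0/∏(0,2,2,3,2,1)! = 1/48  (running 1/48)
  +(−1)^1/∏(1,1,1,2,3,2)! = -1/24  (running -1/48)
  +(−1)^2/∏(2,0,0,1,4,3)! = 1/288  (running -5/288)
⟨..|..⟩ = √(124416/385)·(-5/288) = -0.312094

-0.312094  (= −√(15/154))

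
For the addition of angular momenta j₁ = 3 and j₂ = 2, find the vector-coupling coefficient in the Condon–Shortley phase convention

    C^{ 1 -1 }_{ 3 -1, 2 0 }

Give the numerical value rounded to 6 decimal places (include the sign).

j₁+j₂−J=4  J+j₁−j₂=2  J−j₁+j₂=0  j₁+j₂+J+1=7
(j₁±m₁, j₂±m₂, J±M) = (2,4,2,2,0,2)
P² = 384/35
sum k=2..2:
  [2] +1/8 = 1/8
S = 1/8
C² = P²·S² = 6/35 ; C = +0.414039

+√(6/35) = +0.414039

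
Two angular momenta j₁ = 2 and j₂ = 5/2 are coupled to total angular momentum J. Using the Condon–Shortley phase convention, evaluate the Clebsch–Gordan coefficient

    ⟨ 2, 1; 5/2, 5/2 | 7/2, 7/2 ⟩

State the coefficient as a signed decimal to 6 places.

-0.745356  (= −√(5/9))

√[8·1!3!4!/9! · 3!1!5!0!7!0!] = √(11520)
  +(−1)^1/∏(1,0,0,4,3,0)! = -1/144  (running -1/144)
⟨..|..⟩ = √(11520)·(-1/144) = -0.745356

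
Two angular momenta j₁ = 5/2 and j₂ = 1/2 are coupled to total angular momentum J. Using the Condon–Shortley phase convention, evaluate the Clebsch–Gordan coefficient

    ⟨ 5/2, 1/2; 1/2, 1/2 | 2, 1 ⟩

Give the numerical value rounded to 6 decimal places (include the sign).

triangle: 1!·4!·0!/6! = 24/720
(j±m)!: 3!·2!·1!·0!·3!·1! = 72
prefactor² = (2J+1)·Δ·N² = 12
  k=1: −1/(1!·0!·1!·0!·3!·0!) = -1/6
Σ = -1/6  ⇒  CG² = 12·(-1/6)² = 1/3
CG = −√(1/3) = -0.577350

-0.577350  (= −√(1/3))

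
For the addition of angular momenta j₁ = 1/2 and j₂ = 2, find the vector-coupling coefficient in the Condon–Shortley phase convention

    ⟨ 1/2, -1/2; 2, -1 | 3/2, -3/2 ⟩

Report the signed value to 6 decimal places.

−√(1/5) = -0.447214

j₁+j₂−J=1  J+j₁−j₂=0  J−j₁+j₂=3  j₁+j₂+J+1=5
(j₁±m₁, j₂±m₂, J±M) = (0,1,1,3,0,3)
P² = 36/5
sum k=1..1:
  [1] −1/6 = -1/6
S = -1/6
C² = P²·S² = 1/5 ; C = -0.447214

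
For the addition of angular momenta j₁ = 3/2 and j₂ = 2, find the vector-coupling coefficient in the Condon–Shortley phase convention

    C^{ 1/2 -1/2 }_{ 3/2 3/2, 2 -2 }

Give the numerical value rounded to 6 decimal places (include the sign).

√[2·3!0!1!/5! · 3!0!0!4!0!1!] = √(72/5)
  +(−1)^0/∏(0,3,0,0,0,1)! = 1/6  (running 1/6)
⟨..|..⟩ = √(72/5)·(1/6) = +0.632456

+0.632456  (= +√(2/5))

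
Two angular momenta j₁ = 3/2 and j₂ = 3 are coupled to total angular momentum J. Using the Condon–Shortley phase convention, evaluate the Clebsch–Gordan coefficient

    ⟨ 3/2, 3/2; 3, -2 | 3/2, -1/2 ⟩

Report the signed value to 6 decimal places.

√[4·3!0!3!/7! · 3!0!1!5!1!2!] = √(288/7)
  +(−1)^0/∏(0,3,0,1,0,2)! = 1/12  (running 1/12)
⟨..|..⟩ = √(288/7)·(1/12) = +0.534522

+0.534522  (= +√(2/7))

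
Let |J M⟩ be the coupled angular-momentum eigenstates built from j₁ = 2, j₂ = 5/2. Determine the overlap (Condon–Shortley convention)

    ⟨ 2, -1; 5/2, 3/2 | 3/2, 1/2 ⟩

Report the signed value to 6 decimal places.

√[4·3!1!2!/7! · 1!3!4!1!2!1!] = √(96/35)
  +(−1)^2/∏(2,1,1,2,0,0)! = 1/4  (running 1/4)
  +(−1)^3/∏(3,0,0,1,1,1)! = -1/6  (running 1/12)
⟨..|..⟩ = √(96/35)·(1/12) = +0.138013

+√(2/105) ≈ +0.138013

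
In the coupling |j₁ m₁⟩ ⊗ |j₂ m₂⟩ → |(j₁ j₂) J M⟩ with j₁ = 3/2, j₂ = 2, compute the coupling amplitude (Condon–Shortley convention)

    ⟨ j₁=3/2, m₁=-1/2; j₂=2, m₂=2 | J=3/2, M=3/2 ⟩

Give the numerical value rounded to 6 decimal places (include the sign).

+0.632456  (= +√(2/5))

√[4·2!1!2!/6! · 1!2!4!0!3!0!] = √(32/5)
  +(−1)^2/∏(2,0,0,2,1,0)! = 1/4  (running 1/4)
⟨..|..⟩ = √(32/5)·(1/4) = +0.632456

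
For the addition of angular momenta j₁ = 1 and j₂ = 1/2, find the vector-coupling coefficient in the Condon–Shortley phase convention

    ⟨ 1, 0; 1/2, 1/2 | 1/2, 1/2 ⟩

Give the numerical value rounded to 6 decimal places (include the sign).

−√(1/3) = -0.577350

√[2·1!1!0!/3! · 1!1!1!0!1!0!] = √(1/3)
  +(−1)^1/∏(1,0,0,0,1,0)! = -1  (running -1)
⟨..|..⟩ = √(1/3)·(-1) = -0.577350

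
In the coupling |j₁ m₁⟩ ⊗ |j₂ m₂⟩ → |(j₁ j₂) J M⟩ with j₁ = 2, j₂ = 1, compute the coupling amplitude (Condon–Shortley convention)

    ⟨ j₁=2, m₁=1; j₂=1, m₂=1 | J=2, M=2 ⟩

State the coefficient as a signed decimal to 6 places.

j₁+j₂−J=1  J+j₁−j₂=3  J−j₁+j₂=1  j₁+j₂+J+1=6
(j₁±m₁, j₂±m₂, J±M) = (3,1,2,0,4,0)
P² = 12
sum k=1..1:
  [1] −1/6 = -1/6
S = -1/6
C² = P²·S² = 1/3 ; C = -0.577350

-0.577350  (= −√(1/3))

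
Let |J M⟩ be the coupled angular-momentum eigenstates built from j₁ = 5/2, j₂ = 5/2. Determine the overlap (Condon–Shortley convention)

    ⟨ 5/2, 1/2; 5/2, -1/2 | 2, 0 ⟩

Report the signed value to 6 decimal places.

-0.436436  (= −√(4/21))

triangle: 3!*2!*2!/8! = 24/40320
(j±m)!: 3!*2!*2!*3!*2!*2! = 576
prefactor² = (2J+1)*Δ*N² = 12/7
  k=0: +1/(0!*3!*2!*2!*0!*0!) = 1/24
  k=1: −1/(1!*2!*1!*1!*1!*1!) = -1/2
  k=2: +1/(2!*1!*0!*0!*2!*2!) = 1/8
Σ = -1/3  ⇒  CG² = 12/7*(-1/3)² = 4/21
CG = −√(4/21) = -0.436436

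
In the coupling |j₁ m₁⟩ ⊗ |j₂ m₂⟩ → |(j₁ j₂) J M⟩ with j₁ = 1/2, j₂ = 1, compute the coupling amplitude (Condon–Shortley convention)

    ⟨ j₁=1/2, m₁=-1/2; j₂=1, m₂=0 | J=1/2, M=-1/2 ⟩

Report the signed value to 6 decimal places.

j₁+j₂−J=1  J+j₁−j₂=0  J−j₁+j₂=1  j₁+j₂+J+1=3
(j₁±m₁, j₂±m₂, J±M) = (0,1,1,1,0,1)
P² = 1/3
sum k=1..1:
  [1] −1/1 = -1
S = -1
C² = P²·S² = 1/3 ; C = -0.577350

−√(1/3) ≈ -0.577350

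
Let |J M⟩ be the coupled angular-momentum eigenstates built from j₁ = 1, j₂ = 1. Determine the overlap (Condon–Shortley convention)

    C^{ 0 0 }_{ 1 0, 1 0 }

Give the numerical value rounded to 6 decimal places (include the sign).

−√(1/3) = -0.577350

√[1·2!0!0!/3! · 1!1!1!1!0!0!] = √(1/3)
  +(−1)^1/∏(1,1,0,0,0,0)! = -1  (running -1)
⟨..|..⟩ = √(1/3)·(-1) = -0.577350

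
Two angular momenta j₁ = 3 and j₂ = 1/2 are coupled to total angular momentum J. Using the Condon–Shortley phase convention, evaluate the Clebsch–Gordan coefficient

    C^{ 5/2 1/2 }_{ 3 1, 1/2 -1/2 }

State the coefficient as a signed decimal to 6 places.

j₁+j₂−J=1  J+j₁−j₂=5  J−j₁+j₂=0  j₁+j₂+J+1=7
(j₁±m₁, j₂±m₂, J±M) = (4,2,0,1,3,2)
P² = 576/7
sum k=0..0:
  [0] +1/12 = 1/12
S = 1/12
C² = P²·S² = 4/7 ; C = +0.755929

+0.755929  (= +√(4/7))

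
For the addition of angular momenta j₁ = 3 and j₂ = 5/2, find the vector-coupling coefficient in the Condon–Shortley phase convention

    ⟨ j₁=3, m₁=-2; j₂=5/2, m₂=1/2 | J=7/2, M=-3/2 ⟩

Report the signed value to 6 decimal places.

+0.308607  (= +√(2/21))

triangle: 2!·4!·3!/10! = 288/3628800
(j±m)!: 1!·5!·3!·2!·2!·5! = 345600
prefactor² = (2J+1)·Δ·N² = 1536/7
  k=1: −1/(1!·1!·4!·2!·0!·1!) = -1/48
  k=2: +1/(2!·0!·3!·1!·1!·2!) = 1/24
Σ = 1/48  ⇒  CG² = 1536/7·1/48² = 2/21
CG = +√(2/21) = +0.308607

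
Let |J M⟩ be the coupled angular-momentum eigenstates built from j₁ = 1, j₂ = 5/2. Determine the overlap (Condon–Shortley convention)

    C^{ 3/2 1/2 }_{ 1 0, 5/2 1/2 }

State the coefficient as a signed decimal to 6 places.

−√(2/5) = -0.632456

√[4·2!0!3!/6! · 1!1!3!2!2!1!] = √(8/5)
  +(−1)^1/∏(1,1,0,2,0,1)! = -1/2  (running -1/2)
⟨..|..⟩ = √(8/5)·(-1/2) = -0.632456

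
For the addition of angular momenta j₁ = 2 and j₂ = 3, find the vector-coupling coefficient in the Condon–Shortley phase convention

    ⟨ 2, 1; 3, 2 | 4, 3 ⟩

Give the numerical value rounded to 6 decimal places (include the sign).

−√(1/20) = -0.223607

triangle: 1!·3!·5!/10! = 720/3628800
(j±m)!: 3!·1!·5!·1!·7!·1! = 3628800
prefactor² = (2J+1)·Δ·N² = 6480
  k=0: +1/(0!·1!·1!·5!·2!·0!) = 1/240
  k=1: −1/(1!·0!·0!·4!·3!·1!) = -1/144
Σ = -1/360  ⇒  CG² = 6480·(-1/360)² = 1/20
CG = −√(1/20) = -0.223607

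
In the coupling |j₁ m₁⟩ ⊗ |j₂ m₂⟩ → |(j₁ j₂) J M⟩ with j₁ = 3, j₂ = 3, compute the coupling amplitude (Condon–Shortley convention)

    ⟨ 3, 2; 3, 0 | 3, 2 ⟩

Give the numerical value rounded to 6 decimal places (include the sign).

−√(1/6) ≈ -0.408248

√[7·3!3!3!/10! · 5!1!3!3!5!1!] = √(216)
  +(−1)^0/∏(0,3,1,3,2,0)! = 1/72  (running 1/72)
  +(−1)^1/∏(1,2,0,2,3,1)! = -1/24  (running -1/36)
⟨..|..⟩ = √(216)·(-1/36) = -0.408248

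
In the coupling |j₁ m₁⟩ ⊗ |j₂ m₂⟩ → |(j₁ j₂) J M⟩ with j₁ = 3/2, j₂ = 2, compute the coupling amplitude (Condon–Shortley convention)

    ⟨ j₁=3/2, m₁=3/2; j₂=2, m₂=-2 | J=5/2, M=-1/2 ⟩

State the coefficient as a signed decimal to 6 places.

+√(6/35) ≈ +0.414039

triangle: 1!×2!×3!/7! = 12/5040
(j±m)!: 3!×0!×0!×4!×2!×3! = 1728
prefactor² = (2J+1)×Δ×N² = 864/35
  k=0: +1/(0!×1!×0!×0!×2!×3!) = 1/12
Σ = 1/12  ⇒  CG² = 864/35×1/12² = 6/35
CG = +√(6/35) = +0.414039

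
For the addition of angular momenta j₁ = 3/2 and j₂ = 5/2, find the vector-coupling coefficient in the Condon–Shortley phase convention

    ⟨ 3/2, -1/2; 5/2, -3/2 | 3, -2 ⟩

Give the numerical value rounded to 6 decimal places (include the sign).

√[7·1!2!4!/8! · 1!2!1!4!1!5!] = √(48)
  +(−1)^0/∏(0,1,2,1,0,3)! = 1/12  (running 1/12)
  +(−1)^1/∏(1,0,1,0,1,4)! = -1/24  (running 1/24)
⟨..|..⟩ = √(48)·(1/24) = +0.288675

+√(1/12) ≈ +0.288675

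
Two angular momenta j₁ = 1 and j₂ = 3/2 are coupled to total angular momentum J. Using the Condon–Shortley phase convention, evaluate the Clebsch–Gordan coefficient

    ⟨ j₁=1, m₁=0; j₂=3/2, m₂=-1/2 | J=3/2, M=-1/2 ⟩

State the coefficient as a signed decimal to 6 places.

+0.258199  (= +√(1/15))

triangle: 1!·1!·2!/5! = 2/120
(j±m)!: 1!·1!·1!·2!·1!·2! = 4
prefactor² = (2J+1)·Δ·N² = 4/15
  k=0: +1/(0!·1!·1!·1!·0!·1!) = 1
  k=1: −1/(1!·0!·0!·0!·1!·2!) = -1/2
Σ = 1/2  ⇒  CG² = 4/15·1/2² = 1/15
CG = +√(1/15) = +0.258199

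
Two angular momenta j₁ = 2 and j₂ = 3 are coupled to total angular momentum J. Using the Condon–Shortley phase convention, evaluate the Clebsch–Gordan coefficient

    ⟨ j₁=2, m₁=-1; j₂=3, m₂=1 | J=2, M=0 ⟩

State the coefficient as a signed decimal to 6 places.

√[5·3!1!3!/8! · 1!3!4!2!2!2!] = √(36/7)
  +(−1)^2/∏(2,1,1,2,0,1)! = 1/4  (running 1/4)
  +(−1)^3/∏(3,0,0,1,1,2)! = -1/12  (running 1/6)
⟨..|..⟩ = √(36/7)·(1/6) = +0.377964

+0.377964  (= +√(1/7))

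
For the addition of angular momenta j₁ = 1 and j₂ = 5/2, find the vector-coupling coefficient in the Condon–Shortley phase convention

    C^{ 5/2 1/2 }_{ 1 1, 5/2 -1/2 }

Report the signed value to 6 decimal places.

+√(18/35) = +0.717137

√[6·1!1!4!/7! · 2!0!2!3!3!2!] = √(288/35)
  +(−1)^0/∏(0,1,0,2,1,2)! = 1/4  (running 1/4)
⟨..|..⟩ = √(288/35)·(1/4) = +0.717137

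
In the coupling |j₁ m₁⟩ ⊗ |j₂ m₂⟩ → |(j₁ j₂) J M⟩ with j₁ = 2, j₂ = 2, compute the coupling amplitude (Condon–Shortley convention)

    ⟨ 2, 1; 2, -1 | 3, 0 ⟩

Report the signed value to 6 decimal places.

+√(2/5) = +0.632456

√[7·1!3!3!/8! · 3!1!1!3!3!3!] = √(81/10)
  +(−1)^0/∏(0,1,1,1,2,2)! = 1/4  (running 1/4)
  +(−1)^1/∏(1,0,0,0,3,3)! = -1/36  (running 2/9)
⟨..|..⟩ = √(81/10)·(2/9) = +0.632456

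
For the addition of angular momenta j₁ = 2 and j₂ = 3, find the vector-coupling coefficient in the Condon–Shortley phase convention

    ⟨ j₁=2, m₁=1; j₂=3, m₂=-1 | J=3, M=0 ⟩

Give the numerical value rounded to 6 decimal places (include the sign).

+0.182574

√[7·2!2!4!/9! · 3!1!2!4!3!3!] = √(96/5)
  +(−1)^0/∏(0,2,1,2,1,2)! = 1/8  (running 1/8)
  +(−1)^1/∏(1,1,0,1,2,3)! = -1/12  (running 1/24)
⟨..|..⟩ = √(96/5)·(1/24) = +0.182574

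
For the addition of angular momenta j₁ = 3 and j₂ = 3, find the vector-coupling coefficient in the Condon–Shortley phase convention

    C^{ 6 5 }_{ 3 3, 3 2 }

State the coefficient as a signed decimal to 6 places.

+0.707107  (= +√(1/2))

triangle: 0!×6!×6!/13! = 518400/6227020800
(j±m)!: 6!×0!×5!×1!×11!×1! = 3448811520000
prefactor² = (2J+1)×Δ×N² = 3732480000
  k=0: +1/(0!×0!×0!×5!×6!×1!) = 1/86400
Σ = 1/86400  ⇒  CG² = 3732480000×1/86400² = 1/2
CG = +√(1/2) = +0.707107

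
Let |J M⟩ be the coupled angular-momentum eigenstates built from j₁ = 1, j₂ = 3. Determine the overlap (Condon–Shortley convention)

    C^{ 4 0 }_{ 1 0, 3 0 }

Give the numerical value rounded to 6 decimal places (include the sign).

+0.755929

j₁+j₂−J=0  J+j₁−j₂=2  J−j₁+j₂=6  j₁+j₂+J+1=9
(j₁±m₁, j₂±m₂, J±M) = (1,1,3,3,4,4)
P² = 5184/7
sum k=0..0:
  [0] +1/36 = 1/36
S = 1/36
C² = P²·S² = 4/7 ; C = +0.755929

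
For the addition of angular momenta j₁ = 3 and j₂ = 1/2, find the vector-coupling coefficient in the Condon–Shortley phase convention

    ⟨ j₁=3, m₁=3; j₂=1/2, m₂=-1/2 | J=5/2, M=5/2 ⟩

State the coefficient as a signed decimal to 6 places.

triangle: 1!×5!×0!/7! = 120/5040
(j±m)!: 6!×0!×0!×1!×5!×0! = 86400
prefactor² = (2J+1)×Δ×N² = 86400/7
  k=0: +1/(0!×1!×0!×0!×5!×0!) = 1/120
Σ = 1/120  ⇒  CG² = 86400/7×1/120² = 6/7
CG = +√(6/7) = +0.925820

+0.925820  (= +√(6/7))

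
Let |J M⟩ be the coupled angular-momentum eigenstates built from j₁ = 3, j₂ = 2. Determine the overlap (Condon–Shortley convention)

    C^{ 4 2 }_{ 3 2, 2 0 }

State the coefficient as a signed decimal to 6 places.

+0.585540

√[9·1!5!3!/10! · 5!1!2!2!6!2!] = √(8640/7)
  +(−1)^0/∏(0,1,1,2,4,1)! = 1/48  (running 1/48)
  +(−1)^1/∏(1,0,0,1,5,2)! = -1/240  (running 1/60)
⟨..|..⟩ = √(8640/7)·(1/60) = +0.585540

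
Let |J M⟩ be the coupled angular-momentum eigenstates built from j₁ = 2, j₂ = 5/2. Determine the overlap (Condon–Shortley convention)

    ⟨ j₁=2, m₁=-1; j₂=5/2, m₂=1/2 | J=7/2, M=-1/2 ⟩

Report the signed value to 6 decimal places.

√[8·1!3!4!/9! · 1!3!3!2!3!4!] = √(1152/35)
  +(−1)^0/∏(0,1,3,3,0,1)! = 1/36  (running 1/36)
  +(−1)^1/∏(1,0,2,2,1,2)! = -1/8  (running -7/72)
⟨..|..⟩ = √(1152/35)·(-7/72) = -0.557773

-0.557773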